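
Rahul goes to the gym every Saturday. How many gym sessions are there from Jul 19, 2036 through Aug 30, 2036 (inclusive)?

Jul 19, 2036 is a Saturday.
That's 43 days from start to end, counting both.
43 = 7 × 6 + 1, so there are 6 full weeks plus 1 extra day.
Each full week contributes one Saturday: 6 so far.
The 1 extra day is Saturday — 1 of them qualifies.
Total: 6 + 1 = 7.

7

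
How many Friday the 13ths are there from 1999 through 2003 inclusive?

Friday-the-13ths by year:
1999: Aug
2000: Oct
2001: Apr, Jul
2002: Sep, Dec
2003: Jun

7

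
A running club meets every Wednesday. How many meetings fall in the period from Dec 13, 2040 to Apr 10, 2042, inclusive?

69 Wednesdays

Dec 13, 2040 is a Thursday.
The range spans 484 days (inclusive of both endpoints).
484 = 7 × 69 + 1, so there are 69 full weeks plus 1 extra day.
Each full week contributes one Wednesday: 69 so far.
The 1 extra day is Thursday — none qualify.
Total: 69 + 0 = 69.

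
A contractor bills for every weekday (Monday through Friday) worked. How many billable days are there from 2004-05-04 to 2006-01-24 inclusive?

451 weekdays

2004-05-04 is a Tuesday.
From 2004-05-04 to 2006-01-24 is 631 days inclusive.
631 = 7 × 90 + 1, so there are 90 full weeks plus 1 extra day.
Each full week contributes 5 weekdays (Mon–Fri): 90 × 5 = 450.
The 1 extra day is Tue — 1 of them qualifies.
Total: 450 + 1 = 451.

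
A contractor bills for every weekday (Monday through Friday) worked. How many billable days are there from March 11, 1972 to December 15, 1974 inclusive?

March 11, 1972 is a Saturday.
From March 11, 1972 to December 15, 1974 is 1010 days inclusive.
1010 = 7 × 144 + 2, so there are 144 full weeks plus 2 extra days.
Each full week contributes 5 weekdays (Mon–Fri): 144 × 5 = 720.
The 2 extra days are Saturday, Sunday — none qualify.
Total: 720 + 0 = 720.

720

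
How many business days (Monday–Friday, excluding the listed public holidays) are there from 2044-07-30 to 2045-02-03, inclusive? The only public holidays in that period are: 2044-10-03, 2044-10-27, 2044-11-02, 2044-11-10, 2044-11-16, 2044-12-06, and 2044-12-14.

2044-07-30 is a Saturday.
That's 189 days from start to end, counting both.
189 = 7 × 27, so the span is exactly 27 full weeks.
Each full week contributes 5 weekdays (Mon–Fri): 27 × 5 = 135.
Holidays: 2044-10-03 (Mon); 2044-10-27 (Thu); 2044-11-02 (Wed); 2044-11-10 (Thu); 2044-11-16 (Wed); 2044-12-06 (Tue); 2044-12-14 (Wed).
All 7 holidays fall on weekdays, so subtract 7.
Business days: 135 − 7 = 128.

128 business days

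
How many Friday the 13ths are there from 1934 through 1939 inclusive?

10

Friday-the-13ths by year:
1934: Apr, Jul
1935: Sep, Dec
1936: Mar, Nov
1937: Aug
1938: May
1939: Jan, Oct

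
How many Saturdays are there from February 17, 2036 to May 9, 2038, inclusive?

116 Saturdays

February 17, 2036 is a Sunday.
The range spans 813 days (inclusive of both endpoints).
813 = 7 × 116 + 1, so there are 116 full weeks plus 1 extra day.
Each full week contributes one Saturday: 116 so far.
The 1 extra day is Sun — none qualify.
Total: 116 + 0 = 116.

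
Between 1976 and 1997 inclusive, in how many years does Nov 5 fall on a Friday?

3

Day of week of November 5 in each year:
1976: Fri ✓, 1977: Sat, 1978: Sun, 1979: Mon, 1980: Wed, 1981: Thu, 1982: Fri ✓, 1983: Sat, 1984: Mon, 1985: Tue, 1986: Wed, 1987: Thu, 1988: Sat, 1989: Sun, 1990: Mon, 1991: Tue, 1992: Thu, 1993: Fri ✓, 1994: Sat, 1995: Sun, 1996: Tue, 1997: Wed
Fridays: 1976, 1982, 1993.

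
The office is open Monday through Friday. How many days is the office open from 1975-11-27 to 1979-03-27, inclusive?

1975-11-27 is a Thursday.
From 1975-11-27 to 1979-03-27 is 1217 days inclusive.
1217 = 7 × 173 + 6, so there are 173 full weeks plus 6 extra days.
Each full week contributes 5 weekdays (Mon–Fri): 173 × 5 = 865.
The 6 extra days are Thu, Fri, Sat, Sun, Mon, Tue — 4 of them qualify.
Total: 865 + 4 = 869.

869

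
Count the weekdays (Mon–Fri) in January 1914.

1914-01-01 is a Thursday.
The range spans 31 days (inclusive of both endpoints).
31 = 7 × 4 + 3, so there are 4 full weeks plus 3 extra days.
Each full week contributes 5 weekdays (Mon–Fri): 4 × 5 = 20.
The 3 extra days are Thursday, Friday, Saturday — 2 of them qualify.
Total: 20 + 2 = 22.

22 weekdays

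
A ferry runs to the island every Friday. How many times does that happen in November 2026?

4

Nov 1, 2026 is a Sunday.
The range spans 30 days (inclusive of both endpoints).
30 = 7 × 4 + 2, so there are 4 full weeks plus 2 extra days.
Each full week contributes one Friday: 4 so far.
The 2 extra days are Sunday, Monday — none qualify.
Total: 4 + 0 = 4.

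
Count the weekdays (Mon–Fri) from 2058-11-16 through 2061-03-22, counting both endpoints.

2058-11-16 is a Saturday.
From 2058-11-16 to 2061-03-22 is 858 days inclusive.
858 = 7 × 122 + 4, so there are 122 full weeks plus 4 extra days.
Each full week contributes 5 weekdays (Mon–Fri): 122 × 5 = 610.
The 4 extra days are Sat, Sun, Mon, Tue — 2 of them qualify.
Total: 610 + 2 = 612.

612 weekdays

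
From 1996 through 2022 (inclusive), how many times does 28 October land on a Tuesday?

4

Day of week of October 28 in each year:
1996: Mon, 1997: Tue ✓, 1998: Wed, 1999: Thu, 2000: Sat, 2001: Sun, 2002: Mon, 2003: Tue ✓, 2004: Thu, 2005: Fri, 2006: Sat, 2007: Sun, 2008: Tue ✓, 2009: Wed, 2010: Thu, 2011: Fri, 2012: Sun, 2013: Mon, 2014: Tue ✓, 2015: Wed, 2016: Fri, 2017: Sat, 2018: Sun, 2019: Mon, 2020: Wed, 2021: Thu, 2022: Fri
Tuesdays: 1997, 2003, 2008, 2014.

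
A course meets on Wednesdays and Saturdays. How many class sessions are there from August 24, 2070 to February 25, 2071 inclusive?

August 24, 2070 is a Sunday.
From August 24, 2070 to February 25, 2071 is 186 days inclusive.
186 = 7 × 26 + 4, so there are 26 full weeks plus 4 extra days.
Each full week contributes 2 days from the set (Wed, Sat): 26 × 2 = 52.
The 4 extra days are Sunday, Monday, Tuesday, Wednesday — 1 of them qualifies.
Total: 52 + 1 = 53.

53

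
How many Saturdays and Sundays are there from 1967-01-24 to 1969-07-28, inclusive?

262

1967-01-24 is a Tuesday.
That's 917 days from start to end, counting both.
917 = 7 × 131, so the span is exactly 131 full weeks.
Each full week contributes 2 weekend days (Sat, Sun): 131 × 2 = 262.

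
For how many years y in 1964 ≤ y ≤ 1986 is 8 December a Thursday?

3

Day of week of December 8 in each year:
1964: Tue, 1965: Wed, 1966: Thu ✓, 1967: Fri, 1968: Sun, 1969: Mon, 1970: Tue, 1971: Wed, 1972: Fri, 1973: Sat, 1974: Sun, 1975: Mon, 1976: Wed, 1977: Thu ✓, 1978: Fri, 1979: Sat, 1980: Mon, 1981: Tue, 1982: Wed, 1983: Thu ✓, 1984: Sat, 1985: Sun, 1986: Mon
Thursdays: 1966, 1977, 1983.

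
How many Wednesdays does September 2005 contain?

4

1 September 2005 is a Thursday.
That's 30 days from start to end, counting both.
30 = 7 × 4 + 2, so there are 4 full weeks plus 2 extra days.
Each full week contributes one Wednesday: 4 so far.
The 2 extra days are Thursday, Friday — none qualify.
Total: 4 + 0 = 4.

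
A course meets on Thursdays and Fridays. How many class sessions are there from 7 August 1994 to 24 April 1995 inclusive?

7 August 1994 is a Sunday.
That's 261 days from start to end, counting both.
261 = 7 × 37 + 2, so there are 37 full weeks plus 2 extra days.
Each full week contributes 2 days from the set (Thu, Fri): 37 × 2 = 74.
The 2 extra days are Sunday, Monday — none qualify.
Total: 74 + 0 = 74.

74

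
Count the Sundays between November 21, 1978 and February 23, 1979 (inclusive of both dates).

13

November 21, 1978 is a Tuesday.
The range spans 95 days (inclusive of both endpoints).
95 = 7 × 13 + 4, so there are 13 full weeks plus 4 extra days.
Each full week contributes one Sunday: 13 so far.
The 4 extra days are Tuesday, Wednesday, Thursday, Friday — none qualify.
Total: 13 + 0 = 13.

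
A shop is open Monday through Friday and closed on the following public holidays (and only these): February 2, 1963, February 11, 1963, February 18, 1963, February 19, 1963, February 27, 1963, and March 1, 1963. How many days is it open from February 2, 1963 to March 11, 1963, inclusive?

February 2, 1963 is a Saturday.
From February 2, 1963 to March 11, 1963 is 38 days inclusive.
38 = 7 × 5 + 3, so there are 5 full weeks plus 3 extra days.
Each full week contributes 5 weekdays (Mon–Fri): 5 × 5 = 25.
The 3 extra days are Sat, Sun, Mon — 1 of them qualifies.
Total: 25 + 1 = 26.
Holidays: February 2, 1963 (Sat); February 11, 1963 (Mon); February 18, 1963 (Mon); February 19, 1963 (Tue); February 27, 1963 (Wed); March 1, 1963 (Fri).
5 of the 6 holidays fall on weekdays; the rest are weekends and were already excluded.
Business days: 26 − 5 = 21.

21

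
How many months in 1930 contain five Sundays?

4

A month has five Sundays exactly when Sunday falls within its first (length − 28) days.
Jan: 31 days, starts Wed → 5 of Wed, Thu, Fri
Feb: 28 days, starts Sat → 5 of (none)
Mar: 31 days, starts Sat → 5 of Sat, Sun, Mon ✓
Apr: 30 days, starts Tue → 5 of Tue, Wed
May: 31 days, starts Thu → 5 of Thu, Fri, Sat
Jun: 30 days, starts Sun → 5 of Sun, Mon ✓
Jul: 31 days, starts Tue → 5 of Tue, Wed, Thu
Aug: 31 days, starts Fri → 5 of Fri, Sat, Sun ✓
Sep: 30 days, starts Mon → 5 of Mon, Tue
Oct: 31 days, starts Wed → 5 of Wed, Thu, Fri
Nov: 30 days, starts Sat → 5 of Sat, Sun ✓
Dec: 31 days, starts Mon → 5 of Mon, Tue, Wed
Months with five Sundays: Mar, Jun, Aug, Nov.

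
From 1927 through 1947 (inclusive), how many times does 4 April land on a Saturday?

Day of week of April 4 in each year:
1927: Mon, 1928: Wed, 1929: Thu, 1930: Fri, 1931: Sat ✓, 1932: Mon, 1933: Tue, 1934: Wed, 1935: Thu, 1936: Sat ✓, 1937: Sun, 1938: Mon, 1939: Tue, 1940: Thu, 1941: Fri, 1942: Sat ✓, 1943: Sun, 1944: Tue, 1945: Wed, 1946: Thu, 1947: Fri
Saturdays: 1931, 1936, 1942.

3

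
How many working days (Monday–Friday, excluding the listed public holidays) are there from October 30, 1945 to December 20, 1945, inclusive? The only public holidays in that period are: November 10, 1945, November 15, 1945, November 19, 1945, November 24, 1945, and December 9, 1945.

36 working days

October 30, 1945 is a Tuesday.
From October 30, 1945 to December 20, 1945 is 52 days inclusive.
52 = 7 × 7 + 3, so there are 7 full weeks plus 3 extra days.
Each full week contributes 5 weekdays (Mon–Fri): 7 × 5 = 35.
The 3 extra days are Tue, Wed, Thu — 3 of them qualify.
Total: 35 + 3 = 38.
Holidays: November 10, 1945 (Sat); November 15, 1945 (Thu); November 19, 1945 (Mon); November 24, 1945 (Sat); December 9, 1945 (Sun).
2 of the 5 holidays fall on weekdays; the rest are weekends and were already excluded.
Business days: 38 − 2 = 36.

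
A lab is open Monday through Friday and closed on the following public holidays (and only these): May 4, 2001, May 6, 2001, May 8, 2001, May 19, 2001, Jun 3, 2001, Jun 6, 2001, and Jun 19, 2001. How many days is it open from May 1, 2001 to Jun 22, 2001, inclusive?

May 1, 2001 is a Tuesday.
From May 1, 2001 to Jun 22, 2001 is 53 days inclusive.
53 = 7 × 7 + 4, so there are 7 full weeks plus 4 extra days.
Each full week contributes 5 weekdays (Mon–Fri): 7 × 5 = 35.
The 4 extra days are Tue, Wed, Thu, Fri — 4 of them qualify.
Total: 35 + 4 = 39.
Holidays: May 4, 2001 (Fri); May 6, 2001 (Sun); May 8, 2001 (Tue); May 19, 2001 (Sat); Jun 3, 2001 (Sun); Jun 6, 2001 (Wed); Jun 19, 2001 (Tue).
4 of the 7 holidays fall on weekdays; the rest are weekends and were already excluded.
Business days: 39 − 4 = 35.

35 business days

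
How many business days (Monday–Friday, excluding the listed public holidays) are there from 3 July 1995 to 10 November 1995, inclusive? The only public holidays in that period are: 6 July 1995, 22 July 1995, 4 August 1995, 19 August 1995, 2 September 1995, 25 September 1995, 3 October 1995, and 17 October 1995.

90

3 July 1995 is a Monday.
The range spans 131 days (inclusive of both endpoints).
131 = 7 × 18 + 5, so there are 18 full weeks plus 5 extra days.
Each full week contributes 5 weekdays (Mon–Fri): 18 × 5 = 90.
The 5 extra days are Mon, Tue, Wed, Thu, Fri — 5 of them qualify.
Total: 90 + 5 = 95.
Holidays: 6 July 1995 (Thu); 22 July 1995 (Sat); 4 August 1995 (Fri); 19 August 1995 (Sat); 2 September 1995 (Sat); 25 September 1995 (Mon); 3 October 1995 (Tue); 17 October 1995 (Tue).
5 of the 8 holidays fall on weekdays; the rest are weekends and were already excluded.
Business days: 95 − 5 = 90.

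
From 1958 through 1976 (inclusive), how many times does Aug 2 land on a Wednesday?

Day of week of August 2 in each year:
1958: Sat, 1959: Sun, 1960: Tue, 1961: Wed ✓, 1962: Thu, 1963: Fri, 1964: Sun, 1965: Mon, 1966: Tue, 1967: Wed ✓, 1968: Fri, 1969: Sat, 1970: Sun, 1971: Mon, 1972: Wed ✓, 1973: Thu, 1974: Fri, 1975: Sat, 1976: Mon
Wednesdays: 1961, 1967, 1972.

3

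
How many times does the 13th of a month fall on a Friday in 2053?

1

The 13th falls on a Friday when the month's 13th has weekday Fri.
Jan 13 is Mon; Feb 13 is Thu; Mar 13 is Thu; Apr 13 is Sun; May 13 is Tue; Jun 13 is Fri ✓; Jul 13 is Sun; Aug 13 is Wed; Sep 13 is Sat; Oct 13 is Mon; Nov 13 is Thu; Dec 13 is Sat.
Friday the 13ths: Jun.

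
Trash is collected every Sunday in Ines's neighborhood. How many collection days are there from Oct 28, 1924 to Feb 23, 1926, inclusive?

69 Sundays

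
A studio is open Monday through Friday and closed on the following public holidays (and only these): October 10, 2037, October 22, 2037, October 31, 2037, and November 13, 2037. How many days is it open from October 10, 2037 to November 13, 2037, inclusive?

October 10, 2037 is a Saturday.
From October 10, 2037 to November 13, 2037 is 35 days inclusive.
35 = 7 × 5, so the span is exactly 5 full weeks.
Each full week contributes 5 weekdays (Mon–Fri): 5 × 5 = 25.
Total: 25.
Holidays: October 10, 2037 (Sat); October 22, 2037 (Thu); October 31, 2037 (Sat); November 13, 2037 (Fri).
2 of the 4 holidays fall on weekdays; the rest are weekends and were already excluded.
Business days: 25 − 2 = 23.

23 business days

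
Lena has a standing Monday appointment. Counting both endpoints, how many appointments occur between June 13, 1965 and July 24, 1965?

June 13, 1965 is a Sunday.
The range spans 42 days (inclusive of both endpoints).
42 = 7 × 6, so the span is exactly 6 full weeks.
Each full week contributes one Monday: 6 so far.

6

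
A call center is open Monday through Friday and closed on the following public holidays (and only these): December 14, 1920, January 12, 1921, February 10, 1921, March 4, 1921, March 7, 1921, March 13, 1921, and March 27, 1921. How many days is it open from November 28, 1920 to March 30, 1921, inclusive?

November 28, 1920 is a Sunday.
The range spans 123 days (inclusive of both endpoints).
123 = 7 × 17 + 4, so there are 17 full weeks plus 4 extra days.
Each full week contributes 5 weekdays (Mon–Fri): 17 × 5 = 85.
The 4 extra days are Sunday, Monday, Tuesday, Wednesday — 3 of them qualify.
Total: 85 + 3 = 88.
Holidays: December 14, 1920 (Tue); January 12, 1921 (Wed); February 10, 1921 (Thu); March 4, 1921 (Fri); March 7, 1921 (Mon); March 13, 1921 (Sun); March 27, 1921 (Sun).
5 of the 7 holidays fall on weekdays; the rest are weekends and were already excluded.
Business days: 88 − 5 = 83.

83 working days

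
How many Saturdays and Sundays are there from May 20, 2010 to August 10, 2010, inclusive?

May 20, 2010 is a Thursday.
That's 83 days from start to end, counting both.
83 = 7 × 11 + 6, so there are 11 full weeks plus 6 extra days.
Each full week contributes 2 weekend days (Sat, Sun): 11 × 2 = 22.
The 6 extra days are Thursday, Friday, Saturday, Sunday, Monday, Tuesday — 2 of them qualify.
Total: 22 + 2 = 24.

24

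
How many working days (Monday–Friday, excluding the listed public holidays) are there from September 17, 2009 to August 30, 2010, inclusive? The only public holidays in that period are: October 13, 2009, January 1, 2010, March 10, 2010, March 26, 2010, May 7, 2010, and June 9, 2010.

242 working days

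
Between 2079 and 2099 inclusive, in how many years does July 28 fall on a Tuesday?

3

Day of week of July 28 in each year:
2079: Fri, 2080: Sun, 2081: Mon, 2082: Tue ✓, 2083: Wed, 2084: Fri, 2085: Sat, 2086: Sun, 2087: Mon, 2088: Wed, 2089: Thu, 2090: Fri, 2091: Sat, 2092: Mon, 2093: Tue ✓, 2094: Wed, 2095: Thu, 2096: Sat, 2097: Sun, 2098: Mon, 2099: Tue ✓
Tuesdays: 2082, 2093, 2099.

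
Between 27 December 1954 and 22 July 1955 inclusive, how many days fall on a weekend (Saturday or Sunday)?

58

27 December 1954 is a Monday.
The range spans 208 days (inclusive of both endpoints).
208 = 7 × 29 + 5, so there are 29 full weeks plus 5 extra days.
Each full week contributes 2 weekend days (Sat, Sun): 29 × 2 = 58.
The 5 extra days are Monday, Tuesday, Wednesday, Thursday, Friday — none qualify.
Total: 58 + 0 = 58.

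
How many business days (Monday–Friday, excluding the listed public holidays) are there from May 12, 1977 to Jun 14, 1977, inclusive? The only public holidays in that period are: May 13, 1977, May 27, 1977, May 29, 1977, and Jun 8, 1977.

May 12, 1977 is a Thursday.
The range spans 34 days (inclusive of both endpoints).
34 = 7 × 4 + 6, so there are 4 full weeks plus 6 extra days.
Each full week contributes 5 weekdays (Mon–Fri): 4 × 5 = 20.
The 6 extra days are Thu, Fri, Sat, Sun, Mon, Tue — 4 of them qualify.
Total: 20 + 4 = 24.
Holidays: May 13, 1977 (Fri); May 27, 1977 (Fri); May 29, 1977 (Sun); Jun 8, 1977 (Wed).
3 of the 4 holidays fall on weekdays; the rest are weekends and were already excluded.
Business days: 24 − 3 = 21.

21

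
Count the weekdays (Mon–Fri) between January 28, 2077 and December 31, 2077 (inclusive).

242

January 28, 2077 is a Thursday.
The range spans 338 days (inclusive of both endpoints).
338 = 7 × 48 + 2, so there are 48 full weeks plus 2 extra days.
Each full week contributes 5 weekdays (Mon–Fri): 48 × 5 = 240.
The 2 extra days are Thu, Fri — 2 of them qualify.
Total: 240 + 2 = 242.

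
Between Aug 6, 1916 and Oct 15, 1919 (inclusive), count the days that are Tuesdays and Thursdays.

Aug 6, 1916 is a Sunday.
From Aug 6, 1916 to Oct 15, 1919 is 1166 days inclusive.
1166 = 7 × 166 + 4, so there are 166 full weeks plus 4 extra days.
Each full week contributes 2 days from the set (Tue, Thu): 166 × 2 = 332.
The 4 extra days are Sun, Mon, Tue, Wed — 1 of them qualifies.
Total: 332 + 1 = 333.

333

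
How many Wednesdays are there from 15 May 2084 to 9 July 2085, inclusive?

60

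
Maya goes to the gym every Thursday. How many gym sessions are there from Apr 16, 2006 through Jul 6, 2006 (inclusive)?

Apr 16, 2006 is a Sunday.
From Apr 16, 2006 to Jul 6, 2006 is 82 days inclusive.
82 = 7 × 11 + 5, so there are 11 full weeks plus 5 extra days.
Each full week contributes one Thursday: 11 so far.
The 5 extra days are Sun, Mon, Tue, Wed, Thu — 1 of them qualifies.
Total: 11 + 1 = 12.

12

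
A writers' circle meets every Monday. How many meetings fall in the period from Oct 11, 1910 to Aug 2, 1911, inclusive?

Oct 11, 1910 is a Tuesday.
The range spans 296 days (inclusive of both endpoints).
296 = 7 × 42 + 2, so there are 42 full weeks plus 2 extra days.
Each full week contributes one Monday: 42 so far.
The 2 extra days are Tuesday, Wednesday — none qualify.
Total: 42 + 0 = 42.

42 Mondays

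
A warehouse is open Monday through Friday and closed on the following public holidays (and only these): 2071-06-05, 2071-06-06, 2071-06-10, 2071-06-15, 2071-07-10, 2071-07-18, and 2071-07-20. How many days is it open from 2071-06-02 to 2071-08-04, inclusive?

41

2071-06-02 is a Tuesday.
That's 64 days from start to end, counting both.
64 = 7 × 9 + 1, so there are 9 full weeks plus 1 extra day.
Each full week contributes 5 weekdays (Mon–Fri): 9 × 5 = 45.
The 1 extra day is Tue — 1 of them qualifies.
Total: 45 + 1 = 46.
Holidays: 2071-06-05 (Fri); 2071-06-06 (Sat); 2071-06-10 (Wed); 2071-06-15 (Mon); 2071-07-10 (Fri); 2071-07-18 (Sat); 2071-07-20 (Mon).
5 of the 7 holidays fall on weekdays; the rest are weekends and were already excluded.
Business days: 46 − 5 = 41.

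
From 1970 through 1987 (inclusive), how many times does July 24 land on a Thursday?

3

Day of week of July 24 in each year:
1970: Fri, 1971: Sat, 1972: Mon, 1973: Tue, 1974: Wed, 1975: Thu ✓, 1976: Sat, 1977: Sun, 1978: Mon, 1979: Tue, 1980: Thu ✓, 1981: Fri, 1982: Sat, 1983: Sun, 1984: Tue, 1985: Wed, 1986: Thu ✓, 1987: Fri
Thursdays: 1975, 1980, 1986.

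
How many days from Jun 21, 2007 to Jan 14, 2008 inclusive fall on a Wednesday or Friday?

Jun 21, 2007 is a Thursday.
That's 208 days from start to end, counting both.
208 = 7 × 29 + 5, so there are 29 full weeks plus 5 extra days.
Each full week contributes 2 days from the set (Wed, Fri): 29 × 2 = 58.
The 5 extra days are Thu, Fri, Sat, Sun, Mon — 1 of them qualifies.
Total: 58 + 1 = 59.

59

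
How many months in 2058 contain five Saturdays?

4

A month has five Saturdays exactly when Saturday falls within its first (length − 28) days.
Jan: 31 days, starts Tue → 5 of Tue, Wed, Thu
Feb: 28 days, starts Fri → 5 of (none)
Mar: 31 days, starts Fri → 5 of Fri, Sat, Sun ✓
Apr: 30 days, starts Mon → 5 of Mon, Tue
May: 31 days, starts Wed → 5 of Wed, Thu, Fri
Jun: 30 days, starts Sat → 5 of Sat, Sun ✓
Jul: 31 days, starts Mon → 5 of Mon, Tue, Wed
Aug: 31 days, starts Thu → 5 of Thu, Fri, Sat ✓
Sep: 30 days, starts Sun → 5 of Sun, Mon
Oct: 31 days, starts Tue → 5 of Tue, Wed, Thu
Nov: 30 days, starts Fri → 5 of Fri, Sat ✓
Dec: 31 days, starts Sun → 5 of Sun, Mon, Tue
Months with five Saturdays: Mar, Jun, Aug, Nov.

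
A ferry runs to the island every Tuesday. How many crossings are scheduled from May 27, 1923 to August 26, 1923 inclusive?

13

May 27, 1923 is a Sunday.
From May 27, 1923 to August 26, 1923 is 92 days inclusive.
92 = 7 × 13 + 1, so there are 13 full weeks plus 1 extra day.
Each full week contributes one Tuesday: 13 so far.
The 1 extra day is Sun — none qualify.
Total: 13 + 0 = 13.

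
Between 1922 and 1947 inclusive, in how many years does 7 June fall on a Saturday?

4

Day of week of June 7 in each year:
1922: Wed, 1923: Thu, 1924: Sat ✓, 1925: Sun, 1926: Mon, 1927: Tue, 1928: Thu, 1929: Fri, 1930: Sat ✓, 1931: Sun, 1932: Tue, 1933: Wed, 1934: Thu, 1935: Fri, 1936: Sun, 1937: Mon, 1938: Tue, 1939: Wed, 1940: Fri, 1941: Sat ✓, 1942: Sun, 1943: Mon, 1944: Wed, 1945: Thu, 1946: Fri, 1947: Sat ✓
Saturdays: 1924, 1930, 1941, 1947.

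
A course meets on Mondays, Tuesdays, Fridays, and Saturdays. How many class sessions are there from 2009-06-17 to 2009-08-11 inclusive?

2009-06-17 is a Wednesday.
The range spans 56 days (inclusive of both endpoints).
56 = 7 × 8, so the span is exactly 8 full weeks.
Each full week contributes 4 days from the set (Mon, Tue, Fri, Sat): 8 × 4 = 32.

32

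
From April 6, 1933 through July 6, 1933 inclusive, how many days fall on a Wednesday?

April 6, 1933 is a Thursday.
From April 6, 1933 to July 6, 1933 is 92 days inclusive.
92 = 7 × 13 + 1, so there are 13 full weeks plus 1 extra day.
Each full week contributes one Wednesday: 13 so far.
The 1 extra day is Thu — none qualify.
Total: 13 + 0 = 13.

13 Wednesdays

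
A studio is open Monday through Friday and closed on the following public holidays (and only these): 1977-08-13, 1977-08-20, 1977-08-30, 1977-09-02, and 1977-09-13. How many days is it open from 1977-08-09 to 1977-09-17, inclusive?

26 working days

1977-08-09 is a Tuesday.
That's 40 days from start to end, counting both.
40 = 7 × 5 + 5, so there are 5 full weeks plus 5 extra days.
Each full week contributes 5 weekdays (Mon–Fri): 5 × 5 = 25.
The 5 extra days are Tue, Wed, Thu, Fri, Sat — 4 of them qualify.
Total: 25 + 4 = 29.
Holidays: 1977-08-13 (Sat); 1977-08-20 (Sat); 1977-08-30 (Tue); 1977-09-02 (Fri); 1977-09-13 (Tue).
3 of the 5 holidays fall on weekdays; the rest are weekends and were already excluded.
Business days: 29 − 3 = 26.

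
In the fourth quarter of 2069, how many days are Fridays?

October 1, 2069 is a Tuesday.
From October 1, 2069 to December 31, 2069 is 92 days inclusive.
92 = 7 × 13 + 1, so there are 13 full weeks plus 1 extra day.
Each full week contributes one Friday: 13 so far.
The 1 extra day is Tuesday — none qualify.
Total: 13 + 0 = 13.

13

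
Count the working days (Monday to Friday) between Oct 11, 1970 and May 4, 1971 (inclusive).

147 weekdays

Oct 11, 1970 is a Sunday.
The range spans 206 days (inclusive of both endpoints).
206 = 7 × 29 + 3, so there are 29 full weeks plus 3 extra days.
Each full week contributes 5 weekdays (Mon–Fri): 29 × 5 = 145.
The 3 extra days are Sunday, Monday, Tuesday — 2 of them qualify.
Total: 145 + 2 = 147.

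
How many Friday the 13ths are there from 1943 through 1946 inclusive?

6

Friday-the-13ths by year:
1943: Aug
1944: Oct
1945: Apr, Jul
1946: Sep, Dec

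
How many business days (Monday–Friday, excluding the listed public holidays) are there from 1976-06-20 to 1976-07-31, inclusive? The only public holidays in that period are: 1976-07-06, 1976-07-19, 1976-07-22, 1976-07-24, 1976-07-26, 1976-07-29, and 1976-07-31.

1976-06-20 is a Sunday.
From 1976-06-20 to 1976-07-31 is 42 days inclusive.
42 = 7 × 6, so the span is exactly 6 full weeks.
Each full week contributes 5 weekdays (Mon–Fri): 6 × 5 = 30.
Holidays: 1976-07-06 (Tue); 1976-07-19 (Mon); 1976-07-22 (Thu); 1976-07-24 (Sat); 1976-07-26 (Mon); 1976-07-29 (Thu); 1976-07-31 (Sat).
5 of the 7 holidays fall on weekdays; the rest are weekends and were already excluded.
Business days: 30 − 5 = 25.

25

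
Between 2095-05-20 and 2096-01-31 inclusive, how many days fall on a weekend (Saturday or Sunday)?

2095-05-20 is a Friday.
That's 257 days from start to end, counting both.
257 = 7 × 36 + 5, so there are 36 full weeks plus 5 extra days.
Each full week contributes 2 weekend days (Sat, Sun): 36 × 2 = 72.
The 5 extra days are Fri, Sat, Sun, Mon, Tue — 2 of them qualify.
Total: 72 + 2 = 74.

74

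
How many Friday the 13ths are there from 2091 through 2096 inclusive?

11

Friday-the-13ths by year:
2091: Apr, Jul
2092: Jun
2093: Feb, Mar, Nov
2094: Aug
2095: May
2096: Jan, Apr, Jul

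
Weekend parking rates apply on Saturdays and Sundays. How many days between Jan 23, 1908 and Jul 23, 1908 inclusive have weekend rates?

52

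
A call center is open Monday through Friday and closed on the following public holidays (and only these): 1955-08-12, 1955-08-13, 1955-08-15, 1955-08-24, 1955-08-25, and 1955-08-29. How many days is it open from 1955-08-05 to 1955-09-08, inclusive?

1955-08-05 is a Friday.
From 1955-08-05 to 1955-09-08 is 35 days inclusive.
35 = 7 × 5, so the span is exactly 5 full weeks.
Each full week contributes 5 weekdays (Mon–Fri): 5 × 5 = 25.
Total: 25.
Holidays: 1955-08-12 (Fri); 1955-08-13 (Sat); 1955-08-15 (Mon); 1955-08-24 (Wed); 1955-08-25 (Thu); 1955-08-29 (Mon).
5 of the 6 holidays fall on weekdays; the rest are weekends and were already excluded.
Business days: 25 − 5 = 20.

20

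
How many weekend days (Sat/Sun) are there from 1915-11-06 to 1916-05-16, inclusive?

1915-11-06 is a Saturday.
From 1915-11-06 to 1916-05-16 is 193 days inclusive.
193 = 7 × 27 + 4, so there are 27 full weeks plus 4 extra days.
Each full week contributes 2 weekend days (Sat, Sun): 27 × 2 = 54.
The 4 extra days are Saturday, Sunday, Monday, Tuesday — 2 of them qualify.
Total: 54 + 2 = 56.

56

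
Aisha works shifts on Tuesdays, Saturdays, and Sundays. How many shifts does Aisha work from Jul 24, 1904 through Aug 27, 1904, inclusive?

15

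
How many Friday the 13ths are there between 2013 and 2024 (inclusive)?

21

Friday-the-13ths by year:
2013: Sep, Dec
2014: Jun
2015: Feb, Mar, Nov
2016: May
2017: Jan, Oct
2018: Apr, Jul
2019: Sep, Dec
2020: Mar, Nov
2021: Aug
2022: May
2023: Jan, Oct
2024: Sep, Dec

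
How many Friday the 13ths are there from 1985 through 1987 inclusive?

Friday-the-13ths by year:
1985: Sep, Dec
1986: Jun
1987: Feb, Mar, Nov

6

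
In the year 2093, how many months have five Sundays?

4

A month has five Sundays exactly when Sunday falls within its first (length − 28) days.
Jan: 31 days, starts Thu → 5 of Thu, Fri, Sat
Feb: 28 days, starts Sun → 5 of (none)
Mar: 31 days, starts Sun → 5 of Sun, Mon, Tue ✓
Apr: 30 days, starts Wed → 5 of Wed, Thu
May: 31 days, starts Fri → 5 of Fri, Sat, Sun ✓
Jun: 30 days, starts Mon → 5 of Mon, Tue
Jul: 31 days, starts Wed → 5 of Wed, Thu, Fri
Aug: 31 days, starts Sat → 5 of Sat, Sun, Mon ✓
Sep: 30 days, starts Tue → 5 of Tue, Wed
Oct: 31 days, starts Thu → 5 of Thu, Fri, Sat
Nov: 30 days, starts Sun → 5 of Sun, Mon ✓
Dec: 31 days, starts Tue → 5 of Tue, Wed, Thu
Months with five Sundays: Mar, May, Aug, Nov.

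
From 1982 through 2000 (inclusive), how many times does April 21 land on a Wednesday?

3

Day of week of April 21 in each year:
1982: Wed ✓, 1983: Thu, 1984: Sat, 1985: Sun, 1986: Mon, 1987: Tue, 1988: Thu, 1989: Fri, 1990: Sat, 1991: Sun, 1992: Tue, 1993: Wed ✓, 1994: Thu, 1995: Fri, 1996: Sun, 1997: Mon, 1998: Tue, 1999: Wed ✓, 2000: Fri
Wednesdays: 1982, 1993, 1999.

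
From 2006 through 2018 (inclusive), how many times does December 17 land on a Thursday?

2

Day of week of December 17 in each year:
2006: Sun, 2007: Mon, 2008: Wed, 2009: Thu ✓, 2010: Fri, 2011: Sat, 2012: Mon, 2013: Tue, 2014: Wed, 2015: Thu ✓, 2016: Sat, 2017: Sun, 2018: Mon
Thursdays: 2009, 2015.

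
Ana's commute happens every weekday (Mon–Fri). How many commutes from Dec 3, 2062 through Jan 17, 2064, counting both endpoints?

Dec 3, 2062 is a Sunday.
From Dec 3, 2062 to Jan 17, 2064 is 411 days inclusive.
411 = 7 × 58 + 5, so there are 58 full weeks plus 5 extra days.
Each full week contributes 5 weekdays (Mon–Fri): 58 × 5 = 290.
The 5 extra days are Sunday, Monday, Tuesday, Wednesday, Thursday — 4 of them qualify.
Total: 290 + 4 = 294.

294 weekdays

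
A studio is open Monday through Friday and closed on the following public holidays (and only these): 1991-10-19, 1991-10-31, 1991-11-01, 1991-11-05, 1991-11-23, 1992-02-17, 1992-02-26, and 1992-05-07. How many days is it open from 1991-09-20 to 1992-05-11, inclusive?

1991-09-20 is a Friday.
That's 235 days from start to end, counting both.
235 = 7 × 33 + 4, so there are 33 full weeks plus 4 extra days.
Each full week contributes 5 weekdays (Mon–Fri): 33 × 5 = 165.
The 4 extra days are Friday, Saturday, Sunday, Monday — 2 of them qualify.
Total: 165 + 2 = 167.
Holidays: 1991-10-19 (Sat); 1991-10-31 (Thu); 1991-11-01 (Fri); 1991-11-05 (Tue); 1991-11-23 (Sat); 1992-02-17 (Mon); 1992-02-26 (Wed); 1992-05-07 (Thu).
6 of the 8 holidays fall on weekdays; the rest are weekends and were already excluded.
Business days: 167 − 6 = 161.

161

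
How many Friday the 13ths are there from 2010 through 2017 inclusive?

Friday-the-13ths by year:
2010: Aug
2011: May
2012: Jan, Apr, Jul
2013: Sep, Dec
2014: Jun
2015: Feb, Mar, Nov
2016: May
2017: Jan, Oct

14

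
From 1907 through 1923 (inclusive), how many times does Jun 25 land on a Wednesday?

Day of week of June 25 in each year:
1907: Tue, 1908: Thu, 1909: Fri, 1910: Sat, 1911: Sun, 1912: Tue, 1913: Wed ✓, 1914: Thu, 1915: Fri, 1916: Sun, 1917: Mon, 1918: Tue, 1919: Wed ✓, 1920: Fri, 1921: Sat, 1922: Sun, 1923: Mon
Wednesdays: 1913, 1919.

2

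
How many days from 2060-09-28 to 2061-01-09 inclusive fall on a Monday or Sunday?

29

2060-09-28 is a Tuesday.
The range spans 104 days (inclusive of both endpoints).
104 = 7 × 14 + 6, so there are 14 full weeks plus 6 extra days.
Each full week contributes 2 days from the set (Mon, Sun): 14 × 2 = 28.
The 6 extra days are Tue, Wed, Thu, Fri, Sat, Sun — 1 of them qualifies.
Total: 28 + 1 = 29.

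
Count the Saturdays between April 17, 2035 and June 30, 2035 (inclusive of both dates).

11

April 17, 2035 is a Tuesday.
From April 17, 2035 to June 30, 2035 is 75 days inclusive.
75 = 7 × 10 + 5, so there are 10 full weeks plus 5 extra days.
Each full week contributes one Saturday: 10 so far.
The 5 extra days are Tue, Wed, Thu, Fri, Sat — 1 of them qualifies.
Total: 10 + 1 = 11.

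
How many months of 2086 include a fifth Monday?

A month has five Mondays exactly when Monday falls within its first (length − 28) days.
Jan: 31 days, starts Tue → 5 of Tue, Wed, Thu
Feb: 28 days, starts Fri → 5 of (none)
Mar: 31 days, starts Fri → 5 of Fri, Sat, Sun
Apr: 30 days, starts Mon → 5 of Mon, Tue ✓
May: 31 days, starts Wed → 5 of Wed, Thu, Fri
Jun: 30 days, starts Sat → 5 of Sat, Sun
Jul: 31 days, starts Mon → 5 of Mon, Tue, Wed ✓
Aug: 31 days, starts Thu → 5 of Thu, Fri, Sat
Sep: 30 days, starts Sun → 5 of Sun, Mon ✓
Oct: 31 days, starts Tue → 5 of Tue, Wed, Thu
Nov: 30 days, starts Fri → 5 of Fri, Sat
Dec: 31 days, starts Sun → 5 of Sun, Mon, Tue ✓
Months with five Mondays: Apr, Jul, Sep, Dec.

4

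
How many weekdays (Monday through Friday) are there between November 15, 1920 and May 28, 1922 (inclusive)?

November 15, 1920 is a Monday.
That's 560 days from start to end, counting both.
560 = 7 × 80, so the span is exactly 80 full weeks.
Each full week contributes 5 weekdays (Mon–Fri): 80 × 5 = 400.

400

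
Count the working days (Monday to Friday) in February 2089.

February 1, 2089 is a Tuesday.
The range spans 28 days (inclusive of both endpoints).
28 = 7 × 4, so the span is exactly 4 full weeks.
Each full week contributes 5 weekdays (Mon–Fri): 4 × 5 = 20.

20 weekdays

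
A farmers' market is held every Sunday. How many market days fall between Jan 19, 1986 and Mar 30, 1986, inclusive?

Jan 19, 1986 is a Sunday.
From Jan 19, 1986 to Mar 30, 1986 is 71 days inclusive.
71 = 7 × 10 + 1, so there are 10 full weeks plus 1 extra day.
Each full week contributes one Sunday: 10 so far.
The 1 extra day is Sunday — 1 of them qualifies.
Total: 10 + 1 = 11.

11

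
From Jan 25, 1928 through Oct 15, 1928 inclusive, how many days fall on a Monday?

Jan 25, 1928 is a Wednesday.
From Jan 25, 1928 to Oct 15, 1928 is 265 days inclusive.
265 = 7 × 37 + 6, so there are 37 full weeks plus 6 extra days.
Each full week contributes one Monday: 37 so far.
The 6 extra days are Wednesday, Thursday, Friday, Saturday, Sunday, Monday — 1 of them qualifies.
Total: 37 + 1 = 38.

38 Mondays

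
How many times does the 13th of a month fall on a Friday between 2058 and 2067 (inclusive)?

Friday-the-13ths by year:
2058: Sep, Dec
2059: Jun
2060: Feb, Aug
2061: May
2062: Jan, Oct
2063: Apr, Jul
2064: Jun
2065: Feb, Mar, Nov
2066: Aug
2067: May

16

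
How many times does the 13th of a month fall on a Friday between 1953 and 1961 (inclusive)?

17

Friday-the-13ths by year:
1953: Feb, Mar, Nov
1954: Aug
1955: May
1956: Jan, Apr, Jul
1957: Sep, Dec
1958: Jun
1959: Feb, Mar, Nov
1960: May
1961: Jan, Oct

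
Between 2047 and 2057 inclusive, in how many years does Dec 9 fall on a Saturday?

2

Day of week of December 9 in each year:
2047: Mon, 2048: Wed, 2049: Thu, 2050: Fri, 2051: Sat ✓, 2052: Mon, 2053: Tue, 2054: Wed, 2055: Thu, 2056: Sat ✓, 2057: Sun
Saturdays: 2051, 2056.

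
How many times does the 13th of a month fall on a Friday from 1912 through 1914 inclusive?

Friday-the-13ths by year:
1912: Sep, Dec
1913: Jun
1914: Feb, Mar, Nov

6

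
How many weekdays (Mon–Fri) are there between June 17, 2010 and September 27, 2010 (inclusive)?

73

June 17, 2010 is a Thursday.
From June 17, 2010 to September 27, 2010 is 103 days inclusive.
103 = 7 × 14 + 5, so there are 14 full weeks plus 5 extra days.
Each full week contributes 5 weekdays (Mon–Fri): 14 × 5 = 70.
The 5 extra days are Thursday, Friday, Saturday, Sunday, Monday — 3 of them qualify.
Total: 70 + 3 = 73.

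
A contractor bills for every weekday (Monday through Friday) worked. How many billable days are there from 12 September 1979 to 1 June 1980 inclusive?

12 September 1979 is a Wednesday.
The range spans 264 days (inclusive of both endpoints).
264 = 7 × 37 + 5, so there are 37 full weeks plus 5 extra days.
Each full week contributes 5 weekdays (Mon–Fri): 37 × 5 = 185.
The 5 extra days are Wed, Thu, Fri, Sat, Sun — 3 of them qualify.
Total: 185 + 3 = 188.

188 weekdays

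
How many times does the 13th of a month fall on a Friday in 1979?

The 13th falls on a Friday when the month's 13th has weekday Fri.
Jan 13 is Sat; Feb 13 is Tue; Mar 13 is Tue; Apr 13 is Fri ✓; May 13 is Sun; Jun 13 is Wed; Jul 13 is Fri ✓; Aug 13 is Mon; Sep 13 is Thu; Oct 13 is Sat; Nov 13 is Tue; Dec 13 is Thu.
Friday the 13ths: Apr, Jul.

2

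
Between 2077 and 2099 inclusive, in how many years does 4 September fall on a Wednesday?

3

Day of week of September 4 in each year:
2077: Sat, 2078: Sun, 2079: Mon, 2080: Wed ✓, 2081: Thu, 2082: Fri, 2083: Sat, 2084: Mon, 2085: Tue, 2086: Wed ✓, 2087: Thu, 2088: Sat, 2089: Sun, 2090: Mon, 2091: Tue, 2092: Thu, 2093: Fri, 2094: Sat, 2095: Sun, 2096: Tue, 2097: Wed ✓, 2098: Thu, 2099: Fri
Wednesdays: 2080, 2086, 2097.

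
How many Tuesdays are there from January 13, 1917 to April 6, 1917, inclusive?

12

January 13, 1917 is a Saturday.
That's 84 days from start to end, counting both.
84 = 7 × 12, so the span is exactly 12 full weeks.
Each full week contributes one Tuesday: 12 so far.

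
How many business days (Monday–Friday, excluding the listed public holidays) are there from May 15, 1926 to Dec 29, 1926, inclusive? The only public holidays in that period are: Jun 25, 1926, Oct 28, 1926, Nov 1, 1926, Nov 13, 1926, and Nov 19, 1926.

159

May 15, 1926 is a Saturday.
From May 15, 1926 to Dec 29, 1926 is 229 days inclusive.
229 = 7 × 32 + 5, so there are 32 full weeks plus 5 extra days.
Each full week contributes 5 weekdays (Mon–Fri): 32 × 5 = 160.
The 5 extra days are Saturday, Sunday, Monday, Tuesday, Wednesday — 3 of them qualify.
Total: 160 + 3 = 163.
Holidays: Jun 25, 1926 (Fri); Oct 28, 1926 (Thu); Nov 1, 1926 (Mon); Nov 13, 1926 (Sat); Nov 19, 1926 (Fri).
4 of the 5 holidays fall on weekdays; the rest are weekends and were already excluded.
Business days: 163 − 4 = 159.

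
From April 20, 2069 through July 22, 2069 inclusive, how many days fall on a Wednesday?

13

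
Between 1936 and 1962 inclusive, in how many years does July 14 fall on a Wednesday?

Day of week of July 14 in each year:
1936: Tue, 1937: Wed ✓, 1938: Thu, 1939: Fri, 1940: Sun, 1941: Mon, 1942: Tue, 1943: Wed ✓, 1944: Fri, 1945: Sat, 1946: Sun, 1947: Mon, 1948: Wed ✓, 1949: Thu, 1950: Fri, 1951: Sat, 1952: Mon, 1953: Tue, 1954: Wed ✓, 1955: Thu, 1956: Sat, 1957: Sun, 1958: Mon, 1959: Tue, 1960: Thu, 1961: Fri, 1962: Sat
Wednesdays: 1937, 1943, 1948, 1954.

4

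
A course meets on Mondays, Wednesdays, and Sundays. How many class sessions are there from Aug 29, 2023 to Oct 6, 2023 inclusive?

16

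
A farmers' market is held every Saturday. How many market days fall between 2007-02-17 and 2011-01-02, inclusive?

2007-02-17 is a Saturday.
From 2007-02-17 to 2011-01-02 is 1416 days inclusive.
1416 = 7 × 202 + 2, so there are 202 full weeks plus 2 extra days.
Each full week contributes one Saturday: 202 so far.
The 2 extra days are Saturday, Sunday — 1 of them qualifies.
Total: 202 + 1 = 203.

203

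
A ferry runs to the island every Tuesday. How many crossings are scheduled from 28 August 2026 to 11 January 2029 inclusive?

124 Tuesdays

28 August 2026 is a Friday.
From 28 August 2026 to 11 January 2029 is 868 days inclusive.
868 = 7 × 124, so the span is exactly 124 full weeks.
Each full week contributes one Tuesday: 124 so far.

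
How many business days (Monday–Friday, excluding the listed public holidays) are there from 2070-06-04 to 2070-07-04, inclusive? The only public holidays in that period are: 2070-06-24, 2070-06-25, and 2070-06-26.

20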